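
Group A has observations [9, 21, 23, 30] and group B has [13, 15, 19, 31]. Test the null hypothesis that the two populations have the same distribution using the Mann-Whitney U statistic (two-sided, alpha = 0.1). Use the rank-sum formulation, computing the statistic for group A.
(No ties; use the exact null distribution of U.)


Step 1: Combine and sort all 8 observations; assign midranks.
sorted (value, group): (9,X), (13,Y), (15,Y), (19,Y), (21,X), (23,X), (30,X), (31,Y)
ranks: 9->1, 13->2, 15->3, 19->4, 21->5, 23->6, 30->7, 31->8
Step 2: Rank sum for X: R1 = 1 + 5 + 6 + 7 = 19.
Step 3: U_X = R1 - n1(n1+1)/2 = 19 - 4*5/2 = 19 - 10 = 9.
       U_Y = n1*n2 - U_X = 16 - 9 = 7.
Step 4: No ties, so the exact null distribution of U (based on enumerating the C(8,4) = 70 equally likely rank assignments) gives the two-sided p-value.
Step 5: p-value = 0.885714; compare to alpha = 0.1. fail to reject H0.

U_X = 9, p = 0.885714, fail to reject H0 at alpha = 0.1.


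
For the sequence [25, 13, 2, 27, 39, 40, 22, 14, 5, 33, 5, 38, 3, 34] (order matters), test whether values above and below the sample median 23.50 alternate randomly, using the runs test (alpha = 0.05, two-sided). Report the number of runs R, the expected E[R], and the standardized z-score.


Step 1: Compute median = 23.50; label A = above, B = below.
Labels in order: ABBAAABBBABABA  (n_A = 7, n_B = 7)
Step 2: Count runs R = 9.
Step 3: Under H0 (random ordering), E[R] = 2*n_A*n_B/(n_A+n_B) + 1 = 2*7*7/14 + 1 = 8.0000.
        Var[R] = 2*n_A*n_B*(2*n_A*n_B - n_A - n_B) / ((n_A+n_B)^2 * (n_A+n_B-1)) = 8232/2548 = 3.2308.
        SD[R] = 1.7974.
Step 4: Continuity-corrected z = (R - 0.5 - E[R]) / SD[R] = (9 - 0.5 - 8.0000) / 1.7974 = 0.2782.
Step 5: Two-sided p-value via normal approximation = 2*(1 - Phi(|z|)) = 0.780879.
Step 6: alpha = 0.05. fail to reject H0.

R = 9, z = 0.2782, p = 0.780879, fail to reject H0.


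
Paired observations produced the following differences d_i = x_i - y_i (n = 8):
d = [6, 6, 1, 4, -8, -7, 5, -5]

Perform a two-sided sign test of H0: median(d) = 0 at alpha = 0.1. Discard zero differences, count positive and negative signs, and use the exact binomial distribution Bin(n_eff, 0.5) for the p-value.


Step 1: Discard zero differences. Original n = 8; n_eff = number of nonzero differences = 8.
Nonzero differences (with sign): +6, +6, +1, +4, -8, -7, +5, -5
Step 2: Count signs: positive = 5, negative = 3.
Step 3: Under H0: P(positive) = 0.5, so the number of positives S ~ Bin(8, 0.5).
Step 4: Two-sided exact p-value = sum of Bin(8,0.5) probabilities at or below the observed probability = 0.726562.
Step 5: alpha = 0.1. fail to reject H0.

n_eff = 8, pos = 5, neg = 3, p = 0.726562, fail to reject H0.


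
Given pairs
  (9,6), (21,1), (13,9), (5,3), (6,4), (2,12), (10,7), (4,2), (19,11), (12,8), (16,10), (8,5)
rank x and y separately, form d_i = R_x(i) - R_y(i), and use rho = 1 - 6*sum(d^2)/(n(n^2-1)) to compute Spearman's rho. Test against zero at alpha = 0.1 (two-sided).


Step 1: Rank x and y separately (midranks; no ties here).
rank(x): 9->6, 21->12, 13->9, 5->3, 6->4, 2->1, 10->7, 4->2, 19->11, 12->8, 16->10, 8->5
rank(y): 6->6, 1->1, 9->9, 3->3, 4->4, 12->12, 7->7, 2->2, 11->11, 8->8, 10->10, 5->5
Step 2: d_i = R_x(i) - R_y(i); compute d_i^2.
  (6-6)^2=0, (12-1)^2=121, (9-9)^2=0, (3-3)^2=0, (4-4)^2=0, (1-12)^2=121, (7-7)^2=0, (2-2)^2=0, (11-11)^2=0, (8-8)^2=0, (10-10)^2=0, (5-5)^2=0
sum(d^2) = 242.
Step 3: rho = 1 - 6*242 / (12*(12^2 - 1)) = 1 - 1452/1716 = 0.153846.
Step 4: Under H0, t = rho * sqrt((n-2)/(1-rho^2)) = 0.4924 ~ t(10).
Step 5: Two-sided p-value from the t-distribution with 10 df = 0.633091.
Step 6: alpha = 0.1. fail to reject H0.

rho = 0.1538, p = 0.633091, fail to reject H0 at alpha = 0.1.


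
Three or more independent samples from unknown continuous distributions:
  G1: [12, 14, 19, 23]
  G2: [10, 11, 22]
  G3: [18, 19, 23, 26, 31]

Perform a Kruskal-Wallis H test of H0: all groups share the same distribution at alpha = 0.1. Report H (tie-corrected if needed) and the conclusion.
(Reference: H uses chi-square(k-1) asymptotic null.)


Step 1: Combine all N = 12 observations and assign midranks.
sorted (value, group, rank): (10,G2,1), (11,G2,2), (12,G1,3), (14,G1,4), (18,G3,5), (19,G1,6.5), (19,G3,6.5), (22,G2,8), (23,G1,9.5), (23,G3,9.5), (26,G3,11), (31,G3,12)
Step 2: Sum ranks within each group.
R_1 = 23 (n_1 = 4)
R_2 = 11 (n_2 = 3)
R_3 = 44 (n_3 = 5)
Step 3: H = 12/(N(N+1)) * sum(R_i^2/n_i) - 3(N+1)
     = 12/(12*13) * (23^2/4 + 11^2/3 + 44^2/5) - 3*13
     = 0.076923 * 559.783 - 39
     = 4.060256.
Step 4: Ties present; correction factor C = 1 - 12/(12^3 - 12) = 0.993007. Corrected H = 4.060256 / 0.993007 = 4.088850.
Step 5: Under H0, H ~ chi^2(2); p-value = 0.129455.
Step 6: alpha = 0.1. fail to reject H0.

H = 4.0888, df = 2, p = 0.129455, fail to reject H0.


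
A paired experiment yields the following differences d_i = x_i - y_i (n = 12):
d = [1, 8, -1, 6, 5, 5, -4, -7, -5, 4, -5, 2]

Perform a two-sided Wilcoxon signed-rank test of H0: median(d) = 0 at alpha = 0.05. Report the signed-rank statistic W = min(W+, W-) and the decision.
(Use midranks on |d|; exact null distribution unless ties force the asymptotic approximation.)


Step 1: Drop any zero differences (none here) and take |d_i|.
|d| = [1, 8, 1, 6, 5, 5, 4, 7, 5, 4, 5, 2]
Step 2: Midrank |d_i| (ties get averaged ranks).
ranks: |1|->1.5, |8|->12, |1|->1.5, |6|->10, |5|->7.5, |5|->7.5, |4|->4.5, |7|->11, |5|->7.5, |4|->4.5, |5|->7.5, |2|->3
Step 3: Attach original signs; sum ranks with positive sign and with negative sign.
W+ = 1.5 + 12 + 10 + 7.5 + 7.5 + 4.5 + 3 = 46
W- = 1.5 + 4.5 + 11 + 7.5 + 7.5 = 32
(Check: W+ + W- = 78 should equal n(n+1)/2 = 78.)
Step 4: Test statistic W = min(W+, W-) = 32.
Step 5: Ties in |d|, so use the tie-corrected normal approximation.
        E[W] = n(n+1)/4 = 12*13/4 = 39.
        Tie groups: |d|=1 (t=2), |d|=4 (t=2), |d|=5 (t=4); sum(t^3 - t) = 72.
        Var[W] = n(n+1)(2n+1)/24 - sum(t^3-t)/48 = 3900/24 - 72/48 = 161.
        z = (W - E[W]) / sqrt(Var[W]) = (32 - 39) / 12.6886 = -0.5517.
        Two-sided p = 2*Phi(z) = 0.581169.
Step 6: alpha = 0.05. fail to reject H0.

W+ = 46, W- = 32, W = min = 32, p = 0.581169, fail to reject H0.


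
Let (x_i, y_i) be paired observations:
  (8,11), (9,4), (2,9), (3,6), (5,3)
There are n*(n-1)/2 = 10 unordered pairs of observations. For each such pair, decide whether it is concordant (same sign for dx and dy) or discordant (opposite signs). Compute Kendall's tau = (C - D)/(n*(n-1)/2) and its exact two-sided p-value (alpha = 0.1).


Step 1: Enumerate the 10 unordered pairs (i,j) with i<j and classify each by sign(x_j-x_i) * sign(y_j-y_i).
  (1,2):dx=+1,dy=-7->D; (1,3):dx=-6,dy=-2->C; (1,4):dx=-5,dy=-5->C; (1,5):dx=-3,dy=-8->C
  (2,3):dx=-7,dy=+5->D; (2,4):dx=-6,dy=+2->D; (2,5):dx=-4,dy=-1->C; (3,4):dx=+1,dy=-3->D
  (3,5):dx=+3,dy=-6->D; (4,5):dx=+2,dy=-3->D
Step 2: C = 4, D = 6, total pairs = 10.
Step 3: tau = (C - D)/(n(n-1)/2) = (4 - 6)/10 = -0.200000.
Step 4: Exact two-sided p-value (enumerate n! = 120 permutations of y under H0): p = 0.816667.
Step 5: alpha = 0.1. fail to reject H0.

tau_b = -0.2000 (C=4, D=6), p = 0.816667, fail to reject H0.


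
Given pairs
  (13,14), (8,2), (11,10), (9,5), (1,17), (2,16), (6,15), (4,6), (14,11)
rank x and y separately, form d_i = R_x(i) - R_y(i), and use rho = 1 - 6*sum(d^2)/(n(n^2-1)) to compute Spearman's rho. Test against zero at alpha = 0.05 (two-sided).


Step 1: Rank x and y separately (midranks; no ties here).
rank(x): 13->8, 8->5, 11->7, 9->6, 1->1, 2->2, 6->4, 4->3, 14->9
rank(y): 14->6, 2->1, 10->4, 5->2, 17->9, 16->8, 15->7, 6->3, 11->5
Step 2: d_i = R_x(i) - R_y(i); compute d_i^2.
  (8-6)^2=4, (5-1)^2=16, (7-4)^2=9, (6-2)^2=16, (1-9)^2=64, (2-8)^2=36, (4-7)^2=9, (3-3)^2=0, (9-5)^2=16
sum(d^2) = 170.
Step 3: rho = 1 - 6*170 / (9*(9^2 - 1)) = 1 - 1020/720 = -0.416667.
Step 4: Under H0, t = rho * sqrt((n-2)/(1-rho^2)) = -1.2127 ~ t(7).
Step 5: Two-sided p-value from the t-distribution with 7 df = 0.264586.
Step 6: alpha = 0.05. fail to reject H0.

rho = -0.4167, p = 0.264586, fail to reject H0 at alpha = 0.05.


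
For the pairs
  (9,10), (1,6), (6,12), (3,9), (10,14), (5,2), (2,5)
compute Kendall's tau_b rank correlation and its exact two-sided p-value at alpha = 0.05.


Step 1: Enumerate the 21 unordered pairs (i,j) with i<j and classify each by sign(x_j-x_i) * sign(y_j-y_i).
  (1,2):dx=-8,dy=-4->C; (1,3):dx=-3,dy=+2->D; (1,4):dx=-6,dy=-1->C; (1,5):dx=+1,dy=+4->C
  (1,6):dx=-4,dy=-8->C; (1,7):dx=-7,dy=-5->C; (2,3):dx=+5,dy=+6->C; (2,4):dx=+2,dy=+3->C
  (2,5):dx=+9,dy=+8->C; (2,6):dx=+4,dy=-4->D; (2,7):dx=+1,dy=-1->D; (3,4):dx=-3,dy=-3->C
  (3,5):dx=+4,dy=+2->C; (3,6):dx=-1,dy=-10->C; (3,7):dx=-4,dy=-7->C; (4,5):dx=+7,dy=+5->C
  (4,6):dx=+2,dy=-7->D; (4,7):dx=-1,dy=-4->C; (5,6):dx=-5,dy=-12->C; (5,7):dx=-8,dy=-9->C
  (6,7):dx=-3,dy=+3->D
Step 2: C = 16, D = 5, total pairs = 21.
Step 3: tau = (C - D)/(n(n-1)/2) = (16 - 5)/21 = 0.523810.
Step 4: Exact two-sided p-value (enumerate n! = 5040 permutations of y under H0): p = 0.136111.
Step 5: alpha = 0.05. fail to reject H0.

tau_b = 0.5238 (C=16, D=5), p = 0.136111, fail to reject H0.


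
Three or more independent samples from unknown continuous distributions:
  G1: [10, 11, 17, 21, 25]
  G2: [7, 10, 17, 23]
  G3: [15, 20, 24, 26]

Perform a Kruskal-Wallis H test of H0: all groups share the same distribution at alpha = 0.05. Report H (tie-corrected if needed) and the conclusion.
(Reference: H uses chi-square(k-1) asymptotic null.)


Step 1: Combine all N = 13 observations and assign midranks.
sorted (value, group, rank): (7,G2,1), (10,G1,2.5), (10,G2,2.5), (11,G1,4), (15,G3,5), (17,G1,6.5), (17,G2,6.5), (20,G3,8), (21,G1,9), (23,G2,10), (24,G3,11), (25,G1,12), (26,G3,13)
Step 2: Sum ranks within each group.
R_1 = 34 (n_1 = 5)
R_2 = 20 (n_2 = 4)
R_3 = 37 (n_3 = 4)
Step 3: H = 12/(N(N+1)) * sum(R_i^2/n_i) - 3(N+1)
     = 12/(13*14) * (34^2/5 + 20^2/4 + 37^2/4) - 3*14
     = 0.065934 * 673.45 - 42
     = 2.403297.
Step 4: Ties present; correction factor C = 1 - 12/(13^3 - 13) = 0.994505. Corrected H = 2.403297 / 0.994505 = 2.416575.
Step 5: Under H0, H ~ chi^2(2); p-value = 0.298708.
Step 6: alpha = 0.05. fail to reject H0.

H = 2.4166, df = 2, p = 0.298708, fail to reject H0.


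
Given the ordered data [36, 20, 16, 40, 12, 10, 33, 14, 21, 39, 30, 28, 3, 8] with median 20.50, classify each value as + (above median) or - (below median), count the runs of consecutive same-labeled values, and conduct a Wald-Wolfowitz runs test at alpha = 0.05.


Step 1: Compute median = 20.50; label A = above, B = below.
Labels in order: ABBABBABAAAABB  (n_A = 7, n_B = 7)
Step 2: Count runs R = 8.
Step 3: Under H0 (random ordering), E[R] = 2*n_A*n_B/(n_A+n_B) + 1 = 2*7*7/14 + 1 = 8.0000.
        Var[R] = 2*n_A*n_B*(2*n_A*n_B - n_A - n_B) / ((n_A+n_B)^2 * (n_A+n_B-1)) = 8232/2548 = 3.2308.
        SD[R] = 1.7974.
Step 4: R = E[R], so z = 0 with no continuity correction.
Step 5: Two-sided p-value via normal approximation = 2*(1 - Phi(|z|)) = 1.000000.
Step 6: alpha = 0.05. fail to reject H0.

R = 8, z = 0.0000, p = 1.000000, fail to reject H0.


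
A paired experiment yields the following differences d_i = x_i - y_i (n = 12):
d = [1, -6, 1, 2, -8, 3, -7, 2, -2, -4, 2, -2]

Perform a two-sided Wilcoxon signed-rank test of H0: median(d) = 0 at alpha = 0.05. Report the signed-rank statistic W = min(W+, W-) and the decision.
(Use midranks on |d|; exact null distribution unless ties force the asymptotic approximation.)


Step 1: Drop any zero differences (none here) and take |d_i|.
|d| = [1, 6, 1, 2, 8, 3, 7, 2, 2, 4, 2, 2]
Step 2: Midrank |d_i| (ties get averaged ranks).
ranks: |1|->1.5, |6|->10, |1|->1.5, |2|->5, |8|->12, |3|->8, |7|->11, |2|->5, |2|->5, |4|->9, |2|->5, |2|->5
Step 3: Attach original signs; sum ranks with positive sign and with negative sign.
W+ = 1.5 + 1.5 + 5 + 8 + 5 + 5 = 26
W- = 10 + 12 + 11 + 5 + 9 + 5 = 52
(Check: W+ + W- = 78 should equal n(n+1)/2 = 78.)
Step 4: Test statistic W = min(W+, W-) = 26.
Step 5: Ties in |d|, so use the tie-corrected normal approximation.
        E[W] = n(n+1)/4 = 12*13/4 = 39.
        Tie groups: |d|=1 (t=2), |d|=2 (t=5); sum(t^3 - t) = 126.
        Var[W] = n(n+1)(2n+1)/24 - sum(t^3-t)/48 = 3900/24 - 126/48 = 159.875.
        z = (W - E[W]) / sqrt(Var[W]) = (26 - 39) / 12.6442 = -1.0281.
        Two-sided p = 2*Phi(z) = 0.303883.
Step 6: alpha = 0.05. fail to reject H0.

W+ = 26, W- = 52, W = min = 26, p = 0.303883, fail to reject H0.


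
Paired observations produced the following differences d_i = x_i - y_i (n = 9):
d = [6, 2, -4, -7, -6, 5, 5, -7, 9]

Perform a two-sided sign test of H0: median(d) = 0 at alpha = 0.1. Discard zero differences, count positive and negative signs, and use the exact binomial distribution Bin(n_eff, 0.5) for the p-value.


Step 1: Discard zero differences. Original n = 9; n_eff = number of nonzero differences = 9.
Nonzero differences (with sign): +6, +2, -4, -7, -6, +5, +5, -7, +9
Step 2: Count signs: positive = 5, negative = 4.
Step 3: Under H0: P(positive) = 0.5, so the number of positives S ~ Bin(9, 0.5).
Step 4: Two-sided exact p-value = sum of Bin(9,0.5) probabilities at or below the observed probability = 1.000000.
Step 5: alpha = 0.1. fail to reject H0.

n_eff = 9, pos = 5, neg = 4, p = 1.000000, fail to reject H0.


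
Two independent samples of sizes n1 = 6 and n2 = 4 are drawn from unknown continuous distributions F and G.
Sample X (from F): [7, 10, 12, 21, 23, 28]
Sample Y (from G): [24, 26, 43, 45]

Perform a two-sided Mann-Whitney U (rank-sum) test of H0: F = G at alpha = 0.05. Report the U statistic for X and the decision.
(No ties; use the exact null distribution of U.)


Step 1: Combine and sort all 10 observations; assign midranks.
sorted (value, group): (7,X), (10,X), (12,X), (21,X), (23,X), (24,Y), (26,Y), (28,X), (43,Y), (45,Y)
ranks: 7->1, 10->2, 12->3, 21->4, 23->5, 24->6, 26->7, 28->8, 43->9, 45->10
Step 2: Rank sum for X: R1 = 1 + 2 + 3 + 4 + 5 + 8 = 23.
Step 3: U_X = R1 - n1(n1+1)/2 = 23 - 6*7/2 = 23 - 21 = 2.
       U_Y = n1*n2 - U_X = 24 - 2 = 22.
Step 4: No ties, so the exact null distribution of U (based on enumerating the C(10,6) = 210 equally likely rank assignments) gives the two-sided p-value.
Step 5: p-value = 0.038095; compare to alpha = 0.05. reject H0.

U_X = 2, p = 0.038095, reject H0 at alpha = 0.05.


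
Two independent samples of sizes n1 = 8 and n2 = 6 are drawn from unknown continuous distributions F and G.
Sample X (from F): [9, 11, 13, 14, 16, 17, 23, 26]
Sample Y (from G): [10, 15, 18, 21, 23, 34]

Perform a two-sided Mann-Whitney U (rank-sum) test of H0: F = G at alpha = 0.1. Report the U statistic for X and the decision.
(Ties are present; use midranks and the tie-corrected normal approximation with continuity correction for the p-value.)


Step 1: Combine and sort all 14 observations; assign midranks.
sorted (value, group): (9,X), (10,Y), (11,X), (13,X), (14,X), (15,Y), (16,X), (17,X), (18,Y), (21,Y), (23,X), (23,Y), (26,X), (34,Y)
ranks: 9->1, 10->2, 11->3, 13->4, 14->5, 15->6, 16->7, 17->8, 18->9, 21->10, 23->11.5, 23->11.5, 26->13, 34->14
Step 2: Rank sum for X: R1 = 1 + 3 + 4 + 5 + 7 + 8 + 11.5 + 13 = 52.5.
Step 3: U_X = R1 - n1(n1+1)/2 = 52.5 - 8*9/2 = 52.5 - 36 = 16.5.
       U_Y = n1*n2 - U_X = 48 - 16.5 = 31.5.
Step 4: Ties are present, so use the tie-corrected normal approximation (with continuity correction) for the p-value.
Step 5: p-value = 0.365629; compare to alpha = 0.1. fail to reject H0.

U_X = 16.5, p = 0.365629, fail to reject H0 at alpha = 0.1.


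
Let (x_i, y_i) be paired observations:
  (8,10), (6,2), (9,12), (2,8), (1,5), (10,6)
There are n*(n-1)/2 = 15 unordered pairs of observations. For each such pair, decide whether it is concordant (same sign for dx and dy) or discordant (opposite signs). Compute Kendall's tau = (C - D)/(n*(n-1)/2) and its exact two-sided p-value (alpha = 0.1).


Step 1: Enumerate the 15 unordered pairs (i,j) with i<j and classify each by sign(x_j-x_i) * sign(y_j-y_i).
  (1,2):dx=-2,dy=-8->C; (1,3):dx=+1,dy=+2->C; (1,4):dx=-6,dy=-2->C; (1,5):dx=-7,dy=-5->C
  (1,6):dx=+2,dy=-4->D; (2,3):dx=+3,dy=+10->C; (2,4):dx=-4,dy=+6->D; (2,5):dx=-5,dy=+3->D
  (2,6):dx=+4,dy=+4->C; (3,4):dx=-7,dy=-4->C; (3,5):dx=-8,dy=-7->C; (3,6):dx=+1,dy=-6->D
  (4,5):dx=-1,dy=-3->C; (4,6):dx=+8,dy=-2->D; (5,6):dx=+9,dy=+1->C
Step 2: C = 10, D = 5, total pairs = 15.
Step 3: tau = (C - D)/(n(n-1)/2) = (10 - 5)/15 = 0.333333.
Step 4: Exact two-sided p-value (enumerate n! = 720 permutations of y under H0): p = 0.469444.
Step 5: alpha = 0.1. fail to reject H0.

tau_b = 0.3333 (C=10, D=5), p = 0.469444, fail to reject H0.


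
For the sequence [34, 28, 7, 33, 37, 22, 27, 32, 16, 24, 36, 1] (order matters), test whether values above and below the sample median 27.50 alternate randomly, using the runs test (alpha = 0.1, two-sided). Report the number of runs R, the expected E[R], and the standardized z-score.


Step 1: Compute median = 27.50; label A = above, B = below.
Labels in order: AABAABBABBAB  (n_A = 6, n_B = 6)
Step 2: Count runs R = 8.
Step 3: Under H0 (random ordering), E[R] = 2*n_A*n_B/(n_A+n_B) + 1 = 2*6*6/12 + 1 = 7.0000.
        Var[R] = 2*n_A*n_B*(2*n_A*n_B - n_A - n_B) / ((n_A+n_B)^2 * (n_A+n_B-1)) = 4320/1584 = 2.7273.
        SD[R] = 1.6514.
Step 4: Continuity-corrected z = (R - 0.5 - E[R]) / SD[R] = (8 - 0.5 - 7.0000) / 1.6514 = 0.3028.
Step 5: Two-sided p-value via normal approximation = 2*(1 - Phi(|z|)) = 0.762069.
Step 6: alpha = 0.1. fail to reject H0.

R = 8, z = 0.3028, p = 0.762069, fail to reject H0.


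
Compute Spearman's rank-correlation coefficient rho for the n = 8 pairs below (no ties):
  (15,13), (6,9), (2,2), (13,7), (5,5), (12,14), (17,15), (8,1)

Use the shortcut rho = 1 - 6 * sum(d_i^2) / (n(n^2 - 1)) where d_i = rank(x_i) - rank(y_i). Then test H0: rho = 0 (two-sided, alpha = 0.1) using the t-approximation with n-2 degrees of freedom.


Step 1: Rank x and y separately (midranks; no ties here).
rank(x): 15->7, 6->3, 2->1, 13->6, 5->2, 12->5, 17->8, 8->4
rank(y): 13->6, 9->5, 2->2, 7->4, 5->3, 14->7, 15->8, 1->1
Step 2: d_i = R_x(i) - R_y(i); compute d_i^2.
  (7-6)^2=1, (3-5)^2=4, (1-2)^2=1, (6-4)^2=4, (2-3)^2=1, (5-7)^2=4, (8-8)^2=0, (4-1)^2=9
sum(d^2) = 24.
Step 3: rho = 1 - 6*24 / (8*(8^2 - 1)) = 1 - 144/504 = 0.714286.
Step 4: Under H0, t = rho * sqrt((n-2)/(1-rho^2)) = 2.5000 ~ t(6).
Step 5: Two-sided p-value from the t-distribution with 6 df = 0.046528.
Step 6: alpha = 0.1. reject H0.

rho = 0.7143, p = 0.046528, reject H0 at alpha = 0.1.


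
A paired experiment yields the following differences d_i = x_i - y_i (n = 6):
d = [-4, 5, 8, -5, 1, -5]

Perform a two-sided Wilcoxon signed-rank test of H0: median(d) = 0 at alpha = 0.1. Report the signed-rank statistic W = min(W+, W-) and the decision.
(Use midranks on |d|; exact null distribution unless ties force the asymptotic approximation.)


Step 1: Drop any zero differences (none here) and take |d_i|.
|d| = [4, 5, 8, 5, 1, 5]
Step 2: Midrank |d_i| (ties get averaged ranks).
ranks: |4|->2, |5|->4, |8|->6, |5|->4, |1|->1, |5|->4
Step 3: Attach original signs; sum ranks with positive sign and with negative sign.
W+ = 4 + 6 + 1 = 11
W- = 2 + 4 + 4 = 10
(Check: W+ + W- = 21 should equal n(n+1)/2 = 21.)
Step 4: Test statistic W = min(W+, W-) = 10.
Step 5: Ties in |d|, so use the tie-corrected normal approximation.
        E[W] = n(n+1)/4 = 6*7/4 = 10.5.
        Tie groups: |d|=5 (t=3); sum(t^3 - t) = 24.
        Var[W] = n(n+1)(2n+1)/24 - sum(t^3-t)/48 = 546/24 - 24/48 = 22.25.
        z = (W - E[W]) / sqrt(Var[W]) = (10 - 10.5) / 4.7170 = -0.1060.
        Two-sided p = 2*Phi(z) = 0.915583.
Step 6: alpha = 0.1. fail to reject H0.

W+ = 11, W- = 10, W = min = 10, p = 0.915583, fail to reject H0.


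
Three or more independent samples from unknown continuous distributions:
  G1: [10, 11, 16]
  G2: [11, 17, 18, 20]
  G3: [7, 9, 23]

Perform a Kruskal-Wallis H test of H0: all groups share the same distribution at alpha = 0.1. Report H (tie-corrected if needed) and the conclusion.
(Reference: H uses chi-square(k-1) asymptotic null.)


Step 1: Combine all N = 10 observations and assign midranks.
sorted (value, group, rank): (7,G3,1), (9,G3,2), (10,G1,3), (11,G1,4.5), (11,G2,4.5), (16,G1,6), (17,G2,7), (18,G2,8), (20,G2,9), (23,G3,10)
Step 2: Sum ranks within each group.
R_1 = 13.5 (n_1 = 3)
R_2 = 28.5 (n_2 = 4)
R_3 = 13 (n_3 = 3)
Step 3: H = 12/(N(N+1)) * sum(R_i^2/n_i) - 3(N+1)
     = 12/(10*11) * (13.5^2/3 + 28.5^2/4 + 13^2/3) - 3*11
     = 0.109091 * 320.146 - 33
     = 1.925000.
Step 4: Ties present; correction factor C = 1 - 6/(10^3 - 10) = 0.993939. Corrected H = 1.925000 / 0.993939 = 1.936738.
Step 5: Under H0, H ~ chi^2(2); p-value = 0.379702.
Step 6: alpha = 0.1. fail to reject H0.

H = 1.9367, df = 2, p = 0.379702, fail to reject H0.


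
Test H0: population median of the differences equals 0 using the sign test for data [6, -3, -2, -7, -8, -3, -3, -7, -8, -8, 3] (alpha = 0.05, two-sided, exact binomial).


Step 1: Discard zero differences. Original n = 11; n_eff = number of nonzero differences = 11.
Nonzero differences (with sign): +6, -3, -2, -7, -8, -3, -3, -7, -8, -8, +3
Step 2: Count signs: positive = 2, negative = 9.
Step 3: Under H0: P(positive) = 0.5, so the number of positives S ~ Bin(11, 0.5).
Step 4: Two-sided exact p-value = sum of Bin(11,0.5) probabilities at or below the observed probability = 0.065430.
Step 5: alpha = 0.05. fail to reject H0.

n_eff = 11, pos = 2, neg = 9, p = 0.065430, fail to reject H0.


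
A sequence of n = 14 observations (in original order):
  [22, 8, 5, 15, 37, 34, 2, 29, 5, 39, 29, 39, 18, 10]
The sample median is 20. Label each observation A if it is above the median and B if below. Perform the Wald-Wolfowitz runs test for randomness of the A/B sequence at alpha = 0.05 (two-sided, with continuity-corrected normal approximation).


Step 1: Compute median = 20; label A = above, B = below.
Labels in order: ABBBAABABAAABB  (n_A = 7, n_B = 7)
Step 2: Count runs R = 8.
Step 3: Under H0 (random ordering), E[R] = 2*n_A*n_B/(n_A+n_B) + 1 = 2*7*7/14 + 1 = 8.0000.
        Var[R] = 2*n_A*n_B*(2*n_A*n_B - n_A - n_B) / ((n_A+n_B)^2 * (n_A+n_B-1)) = 8232/2548 = 3.2308.
        SD[R] = 1.7974.
Step 4: R = E[R], so z = 0 with no continuity correction.
Step 5: Two-sided p-value via normal approximation = 2*(1 - Phi(|z|)) = 1.000000.
Step 6: alpha = 0.05. fail to reject H0.

R = 8, z = 0.0000, p = 1.000000, fail to reject H0.


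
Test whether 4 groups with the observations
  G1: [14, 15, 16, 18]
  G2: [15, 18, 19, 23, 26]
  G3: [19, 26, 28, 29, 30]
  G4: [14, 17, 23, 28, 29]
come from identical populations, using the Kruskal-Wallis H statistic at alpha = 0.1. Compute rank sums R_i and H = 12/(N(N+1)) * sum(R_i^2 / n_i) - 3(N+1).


Step 1: Combine all N = 19 observations and assign midranks.
sorted (value, group, rank): (14,G1,1.5), (14,G4,1.5), (15,G1,3.5), (15,G2,3.5), (16,G1,5), (17,G4,6), (18,G1,7.5), (18,G2,7.5), (19,G2,9.5), (19,G3,9.5), (23,G2,11.5), (23,G4,11.5), (26,G2,13.5), (26,G3,13.5), (28,G3,15.5), (28,G4,15.5), (29,G3,17.5), (29,G4,17.5), (30,G3,19)
Step 2: Sum ranks within each group.
R_1 = 17.5 (n_1 = 4)
R_2 = 45.5 (n_2 = 5)
R_3 = 75 (n_3 = 5)
R_4 = 52 (n_4 = 5)
Step 3: H = 12/(N(N+1)) * sum(R_i^2/n_i) - 3(N+1)
     = 12/(19*20) * (17.5^2/4 + 45.5^2/5 + 75^2/5 + 52^2/5) - 3*20
     = 0.031579 * 2156.41 - 60
     = 8.097237.
Step 4: Ties present; correction factor C = 1 - 48/(19^3 - 19) = 0.992982. Corrected H = 8.097237 / 0.992982 = 8.154461.
Step 5: Under H0, H ~ chi^2(3); p-value = 0.042925.
Step 6: alpha = 0.1. reject H0.

H = 8.1545, df = 3, p = 0.042925, reject H0.


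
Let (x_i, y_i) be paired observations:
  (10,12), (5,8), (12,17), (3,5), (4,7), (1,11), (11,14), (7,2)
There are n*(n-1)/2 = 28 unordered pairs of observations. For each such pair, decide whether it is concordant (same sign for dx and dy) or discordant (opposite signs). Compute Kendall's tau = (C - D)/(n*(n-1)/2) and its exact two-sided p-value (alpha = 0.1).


Step 1: Enumerate the 28 unordered pairs (i,j) with i<j and classify each by sign(x_j-x_i) * sign(y_j-y_i).
  (1,2):dx=-5,dy=-4->C; (1,3):dx=+2,dy=+5->C; (1,4):dx=-7,dy=-7->C; (1,5):dx=-6,dy=-5->C
  (1,6):dx=-9,dy=-1->C; (1,7):dx=+1,dy=+2->C; (1,8):dx=-3,dy=-10->C; (2,3):dx=+7,dy=+9->C
  (2,4):dx=-2,dy=-3->C; (2,5):dx=-1,dy=-1->C; (2,6):dx=-4,dy=+3->D; (2,7):dx=+6,dy=+6->C
  (2,8):dx=+2,dy=-6->D; (3,4):dx=-9,dy=-12->C; (3,5):dx=-8,dy=-10->C; (3,6):dx=-11,dy=-6->C
  (3,7):dx=-1,dy=-3->C; (3,8):dx=-5,dy=-15->C; (4,5):dx=+1,dy=+2->C; (4,6):dx=-2,dy=+6->D
  (4,7):dx=+8,dy=+9->C; (4,8):dx=+4,dy=-3->D; (5,6):dx=-3,dy=+4->D; (5,7):dx=+7,dy=+7->C
  (5,8):dx=+3,dy=-5->D; (6,7):dx=+10,dy=+3->C; (6,8):dx=+6,dy=-9->D; (7,8):dx=-4,dy=-12->C
Step 2: C = 21, D = 7, total pairs = 28.
Step 3: tau = (C - D)/(n(n-1)/2) = (21 - 7)/28 = 0.500000.
Step 4: Exact two-sided p-value (enumerate n! = 40320 permutations of y under H0): p = 0.108681.
Step 5: alpha = 0.1. fail to reject H0.

tau_b = 0.5000 (C=21, D=7), p = 0.108681, fail to reject H0.


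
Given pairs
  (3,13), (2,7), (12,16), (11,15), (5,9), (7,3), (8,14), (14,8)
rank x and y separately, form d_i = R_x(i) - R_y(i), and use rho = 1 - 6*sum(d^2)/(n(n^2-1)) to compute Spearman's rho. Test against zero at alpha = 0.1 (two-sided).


Step 1: Rank x and y separately (midranks; no ties here).
rank(x): 3->2, 2->1, 12->7, 11->6, 5->3, 7->4, 8->5, 14->8
rank(y): 13->5, 7->2, 16->8, 15->7, 9->4, 3->1, 14->6, 8->3
Step 2: d_i = R_x(i) - R_y(i); compute d_i^2.
  (2-5)^2=9, (1-2)^2=1, (7-8)^2=1, (6-7)^2=1, (3-4)^2=1, (4-1)^2=9, (5-6)^2=1, (8-3)^2=25
sum(d^2) = 48.
Step 3: rho = 1 - 6*48 / (8*(8^2 - 1)) = 1 - 288/504 = 0.428571.
Step 4: Under H0, t = rho * sqrt((n-2)/(1-rho^2)) = 1.1619 ~ t(6).
Step 5: Two-sided p-value from the t-distribution with 6 df = 0.289403.
Step 6: alpha = 0.1. fail to reject H0.

rho = 0.4286, p = 0.289403, fail to reject H0 at alpha = 0.1.


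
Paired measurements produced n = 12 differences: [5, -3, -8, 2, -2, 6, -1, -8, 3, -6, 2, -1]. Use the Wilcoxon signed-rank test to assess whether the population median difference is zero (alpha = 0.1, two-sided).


Step 1: Drop any zero differences (none here) and take |d_i|.
|d| = [5, 3, 8, 2, 2, 6, 1, 8, 3, 6, 2, 1]
Step 2: Midrank |d_i| (ties get averaged ranks).
ranks: |5|->8, |3|->6.5, |8|->11.5, |2|->4, |2|->4, |6|->9.5, |1|->1.5, |8|->11.5, |3|->6.5, |6|->9.5, |2|->4, |1|->1.5
Step 3: Attach original signs; sum ranks with positive sign and with negative sign.
W+ = 8 + 4 + 9.5 + 6.5 + 4 = 32
W- = 6.5 + 11.5 + 4 + 1.5 + 11.5 + 9.5 + 1.5 = 46
(Check: W+ + W- = 78 should equal n(n+1)/2 = 78.)
Step 4: Test statistic W = min(W+, W-) = 32.
Step 5: Ties in |d|, so use the tie-corrected normal approximation.
        E[W] = n(n+1)/4 = 12*13/4 = 39.
        Tie groups: |d|=1 (t=2), |d|=2 (t=3), |d|=3 (t=2), |d|=6 (t=2), |d|=8 (t=2); sum(t^3 - t) = 48.
        Var[W] = n(n+1)(2n+1)/24 - sum(t^3-t)/48 = 3900/24 - 48/48 = 161.5.
        z = (W - E[W]) / sqrt(Var[W]) = (32 - 39) / 12.7083 = -0.5508.
        Two-sided p = 2*Phi(z) = 0.581755.
Step 6: alpha = 0.1. fail to reject H0.

W+ = 32, W- = 46, W = min = 32, p = 0.581755, fail to reject H0.


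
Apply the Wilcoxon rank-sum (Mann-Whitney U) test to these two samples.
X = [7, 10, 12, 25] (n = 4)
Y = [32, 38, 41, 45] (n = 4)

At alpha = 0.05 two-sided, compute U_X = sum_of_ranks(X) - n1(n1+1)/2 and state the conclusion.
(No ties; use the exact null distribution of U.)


Step 1: Combine and sort all 8 observations; assign midranks.
sorted (value, group): (7,X), (10,X), (12,X), (25,X), (32,Y), (38,Y), (41,Y), (45,Y)
ranks: 7->1, 10->2, 12->3, 25->4, 32->5, 38->6, 41->7, 45->8
Step 2: Rank sum for X: R1 = 1 + 2 + 3 + 4 = 10.
Step 3: U_X = R1 - n1(n1+1)/2 = 10 - 4*5/2 = 10 - 10 = 0.
       U_Y = n1*n2 - U_X = 16 - 0 = 16.
Step 4: No ties, so the exact null distribution of U (based on enumerating the C(8,4) = 70 equally likely rank assignments) gives the two-sided p-value.
Step 5: p-value = 0.028571; compare to alpha = 0.05. reject H0.

U_X = 0, p = 0.028571, reject H0 at alpha = 0.05.


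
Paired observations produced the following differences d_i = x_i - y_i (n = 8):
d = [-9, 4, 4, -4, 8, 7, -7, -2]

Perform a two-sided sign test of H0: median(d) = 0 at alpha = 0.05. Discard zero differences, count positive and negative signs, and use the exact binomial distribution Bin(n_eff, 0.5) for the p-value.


Step 1: Discard zero differences. Original n = 8; n_eff = number of nonzero differences = 8.
Nonzero differences (with sign): -9, +4, +4, -4, +8, +7, -7, -2
Step 2: Count signs: positive = 4, negative = 4.
Step 3: Under H0: P(positive) = 0.5, so the number of positives S ~ Bin(8, 0.5).
Step 4: Two-sided exact p-value = sum of Bin(8,0.5) probabilities at or below the observed probability = 1.000000.
Step 5: alpha = 0.05. fail to reject H0.

n_eff = 8, pos = 4, neg = 4, p = 1.000000, fail to reject H0.


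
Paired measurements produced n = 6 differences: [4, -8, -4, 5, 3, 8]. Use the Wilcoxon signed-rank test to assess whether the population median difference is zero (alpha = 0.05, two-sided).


Step 1: Drop any zero differences (none here) and take |d_i|.
|d| = [4, 8, 4, 5, 3, 8]
Step 2: Midrank |d_i| (ties get averaged ranks).
ranks: |4|->2.5, |8|->5.5, |4|->2.5, |5|->4, |3|->1, |8|->5.5
Step 3: Attach original signs; sum ranks with positive sign and with negative sign.
W+ = 2.5 + 4 + 1 + 5.5 = 13
W- = 5.5 + 2.5 = 8
(Check: W+ + W- = 21 should equal n(n+1)/2 = 21.)
Step 4: Test statistic W = min(W+, W-) = 8.
Step 5: Ties in |d|, so use the tie-corrected normal approximation.
        E[W] = n(n+1)/4 = 6*7/4 = 10.5.
        Tie groups: |d|=4 (t=2), |d|=8 (t=2); sum(t^3 - t) = 12.
        Var[W] = n(n+1)(2n+1)/24 - sum(t^3-t)/48 = 546/24 - 12/48 = 22.5.
        z = (W - E[W]) / sqrt(Var[W]) = (8 - 10.5) / 4.7434 = -0.5270.
        Two-sided p = 2*Phi(z) = 0.598161.
Step 6: alpha = 0.05. fail to reject H0.

W+ = 13, W- = 8, W = min = 8, p = 0.598161, fail to reject H0.


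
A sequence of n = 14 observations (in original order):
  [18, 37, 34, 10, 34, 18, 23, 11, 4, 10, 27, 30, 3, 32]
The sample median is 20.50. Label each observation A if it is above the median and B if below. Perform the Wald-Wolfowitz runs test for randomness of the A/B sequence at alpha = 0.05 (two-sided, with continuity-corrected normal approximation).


Step 1: Compute median = 20.50; label A = above, B = below.
Labels in order: BAABABABBBAABA  (n_A = 7, n_B = 7)
Step 2: Count runs R = 10.
Step 3: Under H0 (random ordering), E[R] = 2*n_A*n_B/(n_A+n_B) + 1 = 2*7*7/14 + 1 = 8.0000.
        Var[R] = 2*n_A*n_B*(2*n_A*n_B - n_A - n_B) / ((n_A+n_B)^2 * (n_A+n_B-1)) = 8232/2548 = 3.2308.
        SD[R] = 1.7974.
Step 4: Continuity-corrected z = (R - 0.5 - E[R]) / SD[R] = (10 - 0.5 - 8.0000) / 1.7974 = 0.8345.
Step 5: Two-sided p-value via normal approximation = 2*(1 - Phi(|z|)) = 0.403986.
Step 6: alpha = 0.05. fail to reject H0.

R = 10, z = 0.8345, p = 0.403986, fail to reject H0.


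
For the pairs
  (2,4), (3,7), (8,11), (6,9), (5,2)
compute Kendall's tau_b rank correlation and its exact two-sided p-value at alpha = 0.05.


Step 1: Enumerate the 10 unordered pairs (i,j) with i<j and classify each by sign(x_j-x_i) * sign(y_j-y_i).
  (1,2):dx=+1,dy=+3->C; (1,3):dx=+6,dy=+7->C; (1,4):dx=+4,dy=+5->C; (1,5):dx=+3,dy=-2->D
  (2,3):dx=+5,dy=+4->C; (2,4):dx=+3,dy=+2->C; (2,5):dx=+2,dy=-5->D; (3,4):dx=-2,dy=-2->C
  (3,5):dx=-3,dy=-9->C; (4,5):dx=-1,dy=-7->C
Step 2: C = 8, D = 2, total pairs = 10.
Step 3: tau = (C - D)/(n(n-1)/2) = (8 - 2)/10 = 0.600000.
Step 4: Exact two-sided p-value (enumerate n! = 120 permutations of y under H0): p = 0.233333.
Step 5: alpha = 0.05. fail to reject H0.

tau_b = 0.6000 (C=8, D=2), p = 0.233333, fail to reject H0.


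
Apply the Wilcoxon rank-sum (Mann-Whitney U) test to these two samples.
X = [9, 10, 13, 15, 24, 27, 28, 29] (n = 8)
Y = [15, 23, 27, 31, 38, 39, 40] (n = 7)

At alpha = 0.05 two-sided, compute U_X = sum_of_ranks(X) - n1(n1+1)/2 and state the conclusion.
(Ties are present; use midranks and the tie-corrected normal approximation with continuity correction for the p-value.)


Step 1: Combine and sort all 15 observations; assign midranks.
sorted (value, group): (9,X), (10,X), (13,X), (15,X), (15,Y), (23,Y), (24,X), (27,X), (27,Y), (28,X), (29,X), (31,Y), (38,Y), (39,Y), (40,Y)
ranks: 9->1, 10->2, 13->3, 15->4.5, 15->4.5, 23->6, 24->7, 27->8.5, 27->8.5, 28->10, 29->11, 31->12, 38->13, 39->14, 40->15
Step 2: Rank sum for X: R1 = 1 + 2 + 3 + 4.5 + 7 + 8.5 + 10 + 11 = 47.
Step 3: U_X = R1 - n1(n1+1)/2 = 47 - 8*9/2 = 47 - 36 = 11.
       U_Y = n1*n2 - U_X = 56 - 11 = 45.
Step 4: Ties are present, so use the tie-corrected normal approximation (with continuity correction) for the p-value.
Step 5: p-value = 0.055758; compare to alpha = 0.05. fail to reject H0.

U_X = 11, p = 0.055758, fail to reject H0 at alpha = 0.05.


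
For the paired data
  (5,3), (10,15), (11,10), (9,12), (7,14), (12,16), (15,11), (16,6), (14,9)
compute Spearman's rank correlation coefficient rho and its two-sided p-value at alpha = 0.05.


Step 1: Rank x and y separately (midranks; no ties here).
rank(x): 5->1, 10->4, 11->5, 9->3, 7->2, 12->6, 15->8, 16->9, 14->7
rank(y): 3->1, 15->8, 10->4, 12->6, 14->7, 16->9, 11->5, 6->2, 9->3
Step 2: d_i = R_x(i) - R_y(i); compute d_i^2.
  (1-1)^2=0, (4-8)^2=16, (5-4)^2=1, (3-6)^2=9, (2-7)^2=25, (6-9)^2=9, (8-5)^2=9, (9-2)^2=49, (7-3)^2=16
sum(d^2) = 134.
Step 3: rho = 1 - 6*134 / (9*(9^2 - 1)) = 1 - 804/720 = -0.116667.
Step 4: Under H0, t = rho * sqrt((n-2)/(1-rho^2)) = -0.3108 ~ t(7).
Step 5: Two-sided p-value from the t-distribution with 7 df = 0.765008.
Step 6: alpha = 0.05. fail to reject H0.

rho = -0.1167, p = 0.765008, fail to reject H0 at alpha = 0.05.


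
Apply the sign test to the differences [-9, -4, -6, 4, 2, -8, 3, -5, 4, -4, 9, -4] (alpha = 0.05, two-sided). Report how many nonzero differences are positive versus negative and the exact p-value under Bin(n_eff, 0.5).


Step 1: Discard zero differences. Original n = 12; n_eff = number of nonzero differences = 12.
Nonzero differences (with sign): -9, -4, -6, +4, +2, -8, +3, -5, +4, -4, +9, -4
Step 2: Count signs: positive = 5, negative = 7.
Step 3: Under H0: P(positive) = 0.5, so the number of positives S ~ Bin(12, 0.5).
Step 4: Two-sided exact p-value = sum of Bin(12,0.5) probabilities at or below the observed probability = 0.774414.
Step 5: alpha = 0.05. fail to reject H0.

n_eff = 12, pos = 5, neg = 7, p = 0.774414, fail to reject H0.


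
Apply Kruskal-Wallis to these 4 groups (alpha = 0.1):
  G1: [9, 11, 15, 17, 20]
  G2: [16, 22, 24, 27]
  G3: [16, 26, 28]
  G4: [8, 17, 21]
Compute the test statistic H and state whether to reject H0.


Step 1: Combine all N = 15 observations and assign midranks.
sorted (value, group, rank): (8,G4,1), (9,G1,2), (11,G1,3), (15,G1,4), (16,G2,5.5), (16,G3,5.5), (17,G1,7.5), (17,G4,7.5), (20,G1,9), (21,G4,10), (22,G2,11), (24,G2,12), (26,G3,13), (27,G2,14), (28,G3,15)
Step 2: Sum ranks within each group.
R_1 = 25.5 (n_1 = 5)
R_2 = 42.5 (n_2 = 4)
R_3 = 33.5 (n_3 = 3)
R_4 = 18.5 (n_4 = 3)
Step 3: H = 12/(N(N+1)) * sum(R_i^2/n_i) - 3(N+1)
     = 12/(15*16) * (25.5^2/5 + 42.5^2/4 + 33.5^2/3 + 18.5^2/3) - 3*16
     = 0.050000 * 1069.78 - 48
     = 5.488958.
Step 4: Ties present; correction factor C = 1 - 12/(15^3 - 15) = 0.996429. Corrected H = 5.488958 / 0.996429 = 5.508632.
Step 5: Under H0, H ~ chi^2(3); p-value = 0.138123.
Step 6: alpha = 0.1. fail to reject H0.

H = 5.5086, df = 3, p = 0.138123, fail to reject H0.


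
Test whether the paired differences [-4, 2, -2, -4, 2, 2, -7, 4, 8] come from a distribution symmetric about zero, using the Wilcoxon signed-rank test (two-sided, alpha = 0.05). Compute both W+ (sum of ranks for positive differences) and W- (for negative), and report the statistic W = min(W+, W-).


Step 1: Drop any zero differences (none here) and take |d_i|.
|d| = [4, 2, 2, 4, 2, 2, 7, 4, 8]
Step 2: Midrank |d_i| (ties get averaged ranks).
ranks: |4|->6, |2|->2.5, |2|->2.5, |4|->6, |2|->2.5, |2|->2.5, |7|->8, |4|->6, |8|->9
Step 3: Attach original signs; sum ranks with positive sign and with negative sign.
W+ = 2.5 + 2.5 + 2.5 + 6 + 9 = 22.5
W- = 6 + 2.5 + 6 + 8 = 22.5
(Check: W+ + W- = 45 should equal n(n+1)/2 = 45.)
Step 4: Test statistic W = min(W+, W-) = 22.5.
Step 5: Ties in |d|, so use the tie-corrected normal approximation.
        E[W] = n(n+1)/4 = 9*10/4 = 22.5.
        Tie groups: |d|=2 (t=4), |d|=4 (t=3); sum(t^3 - t) = 84.
        Var[W] = n(n+1)(2n+1)/24 - sum(t^3-t)/48 = 1710/24 - 84/48 = 69.5.
        z = (W - E[W]) / sqrt(Var[W]) = (22.5 - 22.5) / 8.3367 = 0.0000.
        Two-sided p = 2*Phi(z) = 1.000000.
Step 6: alpha = 0.05. fail to reject H0.

W+ = 22.5, W- = 22.5, W = min = 22.5, p = 1.000000, fail to reject H0.


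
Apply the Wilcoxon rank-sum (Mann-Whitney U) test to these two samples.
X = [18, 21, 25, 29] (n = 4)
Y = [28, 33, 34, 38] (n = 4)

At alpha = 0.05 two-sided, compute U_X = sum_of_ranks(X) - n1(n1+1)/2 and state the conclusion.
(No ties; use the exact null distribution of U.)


Step 1: Combine and sort all 8 observations; assign midranks.
sorted (value, group): (18,X), (21,X), (25,X), (28,Y), (29,X), (33,Y), (34,Y), (38,Y)
ranks: 18->1, 21->2, 25->3, 28->4, 29->5, 33->6, 34->7, 38->8
Step 2: Rank sum for X: R1 = 1 + 2 + 3 + 5 = 11.
Step 3: U_X = R1 - n1(n1+1)/2 = 11 - 4*5/2 = 11 - 10 = 1.
       U_Y = n1*n2 - U_X = 16 - 1 = 15.
Step 4: No ties, so the exact null distribution of U (based on enumerating the C(8,4) = 70 equally likely rank assignments) gives the two-sided p-value.
Step 5: p-value = 0.057143; compare to alpha = 0.05. fail to reject H0.

U_X = 1, p = 0.057143, fail to reject H0 at alpha = 0.05.


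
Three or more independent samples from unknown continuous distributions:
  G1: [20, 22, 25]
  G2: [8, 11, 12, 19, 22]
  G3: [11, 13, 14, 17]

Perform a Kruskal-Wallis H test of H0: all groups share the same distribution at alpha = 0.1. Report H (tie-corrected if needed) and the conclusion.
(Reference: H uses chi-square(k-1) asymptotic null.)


Step 1: Combine all N = 12 observations and assign midranks.
sorted (value, group, rank): (8,G2,1), (11,G2,2.5), (11,G3,2.5), (12,G2,4), (13,G3,5), (14,G3,6), (17,G3,7), (19,G2,8), (20,G1,9), (22,G1,10.5), (22,G2,10.5), (25,G1,12)
Step 2: Sum ranks within each group.
R_1 = 31.5 (n_1 = 3)
R_2 = 26 (n_2 = 5)
R_3 = 20.5 (n_3 = 4)
Step 3: H = 12/(N(N+1)) * sum(R_i^2/n_i) - 3(N+1)
     = 12/(12*13) * (31.5^2/3 + 26^2/5 + 20.5^2/4) - 3*13
     = 0.076923 * 571.013 - 39
     = 4.924038.
Step 4: Ties present; correction factor C = 1 - 12/(12^3 - 12) = 0.993007. Corrected H = 4.924038 / 0.993007 = 4.958715.
Step 5: Under H0, H ~ chi^2(2); p-value = 0.083797.
Step 6: alpha = 0.1. reject H0.

H = 4.9587, df = 2, p = 0.083797, reject H0.


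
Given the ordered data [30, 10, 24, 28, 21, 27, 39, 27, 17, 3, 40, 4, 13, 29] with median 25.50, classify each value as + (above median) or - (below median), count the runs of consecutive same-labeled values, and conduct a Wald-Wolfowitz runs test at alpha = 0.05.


Step 1: Compute median = 25.50; label A = above, B = below.
Labels in order: ABBABAAABBABBA  (n_A = 7, n_B = 7)
Step 2: Count runs R = 9.
Step 3: Under H0 (random ordering), E[R] = 2*n_A*n_B/(n_A+n_B) + 1 = 2*7*7/14 + 1 = 8.0000.
        Var[R] = 2*n_A*n_B*(2*n_A*n_B - n_A - n_B) / ((n_A+n_B)^2 * (n_A+n_B-1)) = 8232/2548 = 3.2308.
        SD[R] = 1.7974.
Step 4: Continuity-corrected z = (R - 0.5 - E[R]) / SD[R] = (9 - 0.5 - 8.0000) / 1.7974 = 0.2782.
Step 5: Two-sided p-value via normal approximation = 2*(1 - Phi(|z|)) = 0.780879.
Step 6: alpha = 0.05. fail to reject H0.

R = 9, z = 0.2782, p = 0.780879, fail to reject H0.


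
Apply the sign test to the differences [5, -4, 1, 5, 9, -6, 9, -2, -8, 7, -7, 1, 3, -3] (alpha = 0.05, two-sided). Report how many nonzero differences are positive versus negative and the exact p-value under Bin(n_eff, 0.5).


Step 1: Discard zero differences. Original n = 14; n_eff = number of nonzero differences = 14.
Nonzero differences (with sign): +5, -4, +1, +5, +9, -6, +9, -2, -8, +7, -7, +1, +3, -3
Step 2: Count signs: positive = 8, negative = 6.
Step 3: Under H0: P(positive) = 0.5, so the number of positives S ~ Bin(14, 0.5).
Step 4: Two-sided exact p-value = sum of Bin(14,0.5) probabilities at or below the observed probability = 0.790527.
Step 5: alpha = 0.05. fail to reject H0.

n_eff = 14, pos = 8, neg = 6, p = 0.790527, fail to reject H0.
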